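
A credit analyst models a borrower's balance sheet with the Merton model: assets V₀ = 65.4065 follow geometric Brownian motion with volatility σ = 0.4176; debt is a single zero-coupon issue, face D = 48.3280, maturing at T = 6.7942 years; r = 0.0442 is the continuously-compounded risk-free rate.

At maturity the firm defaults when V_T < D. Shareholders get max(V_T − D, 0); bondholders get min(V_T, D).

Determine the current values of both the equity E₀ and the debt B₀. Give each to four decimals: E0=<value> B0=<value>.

d₁ = [ln(V₀/D) + (r + σ²/2)T] / (σ√T)
   = [ln(65.4065/48.3280) + (0.0442 + 0.5·0.4176²)·6.7942] / (0.4176·√6.7942)
   = [0.302611 + 0.892723] / 1.088503 = 1.098144
d₂ = d₁ − σ√T = 1.098144 − 1.088503 = 0.009641
N(d₁) = 0.863929,  N(d₂) = 0.503846,  e^(−rT) = 0.740593
E₀ = V₀·N(d₁) − D·e^(−rT)·N(d₂)
   = 65.4065·0.863929 − 48.3280·0.740593·0.503846 = 38.473230
B₀ = V₀ − E₀ = 65.4065 − 38.473230 = 26.933270

E0=38.4732 B0=26.9333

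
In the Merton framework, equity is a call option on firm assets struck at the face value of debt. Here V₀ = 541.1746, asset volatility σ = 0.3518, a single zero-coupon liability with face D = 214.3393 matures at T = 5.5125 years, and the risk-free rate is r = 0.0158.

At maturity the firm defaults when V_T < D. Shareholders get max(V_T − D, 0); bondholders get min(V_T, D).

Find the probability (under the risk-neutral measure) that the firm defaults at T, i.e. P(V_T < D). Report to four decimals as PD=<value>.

PD=0.2079

d₁ = [ln(V₀/D) + (r + σ²/2)T] / (σ√T)
   = [ln(541.1746/214.3393) + (0.0158 + 0.5·0.3518²)·5.5125] / (0.3518·√5.5125)
   = [0.926182 + 0.428220] / 0.825981 = 1.639749
d₂ = d₁ − σ√T = 1.639749 − 0.825981 = 0.813768
risk-neutral PD = N(−d₂) = N(-0.813768) = 0.207889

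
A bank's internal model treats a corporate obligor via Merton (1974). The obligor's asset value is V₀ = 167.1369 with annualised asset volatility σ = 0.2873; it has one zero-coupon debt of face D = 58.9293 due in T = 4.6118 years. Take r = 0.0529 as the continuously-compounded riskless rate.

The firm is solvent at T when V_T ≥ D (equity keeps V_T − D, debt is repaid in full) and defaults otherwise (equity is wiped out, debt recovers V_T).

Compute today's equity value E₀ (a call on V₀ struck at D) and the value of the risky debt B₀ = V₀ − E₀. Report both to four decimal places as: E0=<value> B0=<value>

E0=121.3166 B0=45.8203

d₁ = [ln(V₀/D) + (r + σ²/2)T] / (σ√T)
   = [ln(167.1369/58.9293) + (0.0529 + 0.5·0.2873²)·4.6118] / (0.2873·√4.6118)
   = [1.042475 + 0.434296] / 0.616980 = 2.393549
d₂ = d₁ − σ√T = 2.393549 − 0.616980 = 1.776569
N(d₁) = 0.991657,  N(d₂) = 0.962180,  e^(−rT) = 0.783516
E₀ = V₀·N(d₁) − D·e^(−rT)·N(d₂)
   = 167.1369·0.991657 − 58.9293·0.783516·0.962180 = 121.316632
B₀ = V₀ − E₀ = 167.1369 − 121.316632 = 45.820268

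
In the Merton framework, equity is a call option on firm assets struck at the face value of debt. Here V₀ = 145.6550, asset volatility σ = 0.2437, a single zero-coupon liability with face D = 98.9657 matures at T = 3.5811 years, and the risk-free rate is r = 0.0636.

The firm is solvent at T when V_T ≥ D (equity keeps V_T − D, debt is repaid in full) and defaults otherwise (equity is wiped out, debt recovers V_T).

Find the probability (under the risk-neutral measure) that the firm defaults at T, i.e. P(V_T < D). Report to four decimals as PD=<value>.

PD=0.1354

d₁ = [ln(V₀/D) + (r + σ²/2)T] / (σ√T)
   = [ln(145.6550/98.9657) + (0.0636 + 0.5·0.2437²)·3.5811] / (0.2437·√3.5811)
   = [0.386467 + 0.334098] / 0.461173 = 1.562463
d₂ = d₁ − σ√T = 1.562463 − 0.461173 = 1.101290
risk-neutral PD = N(−d₂) = N(-1.101290) = 0.135385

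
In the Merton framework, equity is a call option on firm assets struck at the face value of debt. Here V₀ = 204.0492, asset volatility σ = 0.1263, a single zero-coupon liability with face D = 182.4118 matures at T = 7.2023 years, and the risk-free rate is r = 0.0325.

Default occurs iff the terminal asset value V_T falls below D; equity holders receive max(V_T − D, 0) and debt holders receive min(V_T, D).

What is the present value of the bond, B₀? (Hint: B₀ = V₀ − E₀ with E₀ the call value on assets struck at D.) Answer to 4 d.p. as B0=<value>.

d₁ = [ln(V₀/D) + (r + σ²/2)T] / (σ√T)
   = [ln(204.0492/182.4118) + (0.0325 + 0.5·0.1263²)·7.2023] / (0.1263·√7.2023)
   = [0.112094 + 0.291519] / 0.338953 = 1.190767
d₂ = d₁ − σ√T = 1.190767 − 0.338953 = 0.851814
N(d₁) = 0.883127,  N(d₂) = 0.802841,  e^(−rT) = 0.791303
E₀ = V₀·N(d₁) − D·e^(−rT)·N(d₂)
   = 204.0492·0.883127 − 182.4118·0.791303·0.802841 = 64.316956
B₀ = V₀ − E₀ = 204.0492 − 64.316956 = 139.732244

B0=139.7322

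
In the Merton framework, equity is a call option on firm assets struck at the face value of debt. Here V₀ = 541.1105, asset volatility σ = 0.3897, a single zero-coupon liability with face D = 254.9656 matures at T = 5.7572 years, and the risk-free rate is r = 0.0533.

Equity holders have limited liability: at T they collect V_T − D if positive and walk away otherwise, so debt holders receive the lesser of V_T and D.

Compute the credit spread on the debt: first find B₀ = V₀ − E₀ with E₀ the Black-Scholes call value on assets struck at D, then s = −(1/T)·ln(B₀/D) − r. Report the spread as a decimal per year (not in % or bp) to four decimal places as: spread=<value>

spread=0.0173

d₁ = [ln(V₀/D) + (r + σ²/2)T] / (σ√T)
   = [ln(541.1105/254.9656) + (0.0533 + 0.5·0.3897²)·5.7572] / (0.3897·√5.7572)
   = [0.752495 + 0.744020] / 0.935053 = 1.600461
d₂ = d₁ − σ√T = 1.600461 − 0.935053 = 0.665408
N(d₁) = 0.945252,  N(d₂) = 0.747105,  e^(−rT) = 0.735755
E₀ = V₀·N(d₁) − D·e^(−rT)·N(d₂)
   = 541.1105·0.945252 − 254.9656·0.735755·0.747105 = 371.334637
B₀ = V₀ − E₀ = 541.1105 − 371.334637 = 169.775863
spread = −(1/T)·ln(B₀/D) − r = −(1/5.7572)·ln(169.775863/254.9656) − 0.0533 = 0.01733321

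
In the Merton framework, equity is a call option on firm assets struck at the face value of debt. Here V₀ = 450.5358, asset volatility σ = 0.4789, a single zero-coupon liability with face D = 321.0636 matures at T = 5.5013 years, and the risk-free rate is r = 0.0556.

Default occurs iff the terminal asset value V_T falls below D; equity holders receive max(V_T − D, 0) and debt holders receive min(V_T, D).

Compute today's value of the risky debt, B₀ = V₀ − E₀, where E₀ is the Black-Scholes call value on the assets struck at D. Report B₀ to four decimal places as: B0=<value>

d₁ = [ln(V₀/D) + (r + σ²/2)T] / (σ√T)
   = [ln(450.5358/321.0636) + (0.0556 + 0.5·0.4789²)·5.5013] / (0.4789·√5.5013)
   = [0.338798 + 0.936721] / 1.123253 = 1.135558
d₂ = d₁ − σ√T = 1.135558 − 1.123253 = 0.012305
N(d₁) = 0.871929,  N(d₂) = 0.504909,  e^(−rT) = 0.736481
E₀ = V₀·N(d₁) − D·e^(−rT)·N(d₂)
   = 450.5358·0.871929 − 321.0636·0.736481·0.504909 = 273.445996
B₀ = V₀ − E₀ = 450.5358 − 273.445996 = 177.089804

B0=177.0898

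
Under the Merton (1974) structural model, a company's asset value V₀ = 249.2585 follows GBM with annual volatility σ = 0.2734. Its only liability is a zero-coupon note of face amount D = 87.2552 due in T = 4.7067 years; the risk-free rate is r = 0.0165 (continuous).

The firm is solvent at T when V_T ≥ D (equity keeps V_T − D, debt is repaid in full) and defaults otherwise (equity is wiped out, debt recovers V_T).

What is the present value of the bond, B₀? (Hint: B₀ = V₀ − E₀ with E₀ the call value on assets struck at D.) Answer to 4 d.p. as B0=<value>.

d₁ = [ln(V₀/D) + (r + σ²/2)T] / (σ√T)
   = [ln(249.2585/87.2552) + (0.0165 + 0.5·0.2734²)·4.7067] / (0.2734·√4.7067)
   = [1.049653 + 0.253568] / 0.593139 = 2.197158
d₂ = d₁ − σ√T = 2.197158 − 0.593139 = 1.604019
N(d₁) = 0.985995,  N(d₂) = 0.945645,  e^(−rT) = 0.925278
E₀ = V₀·N(d₁) − D·e^(−rT)·N(d₂)
   = 249.2585·0.985995 − 87.2552·0.925278·0.945645 = 169.420750
B₀ = V₀ − E₀ = 249.2585 − 169.420750 = 79.837750

B0=79.8377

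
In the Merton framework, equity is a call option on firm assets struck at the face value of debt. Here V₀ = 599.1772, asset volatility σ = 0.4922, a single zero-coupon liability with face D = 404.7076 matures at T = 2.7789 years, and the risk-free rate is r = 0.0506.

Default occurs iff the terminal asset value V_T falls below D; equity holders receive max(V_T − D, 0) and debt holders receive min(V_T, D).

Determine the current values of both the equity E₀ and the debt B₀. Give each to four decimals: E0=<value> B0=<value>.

E0=303.4647 B0=295.7125

d₁ = [ln(V₀/D) + (r + σ²/2)T] / (σ√T)
   = [ln(599.1772/404.7076) + (0.0506 + 0.5·0.4922²)·2.7789] / (0.4922·√2.7789)
   = [0.392393 + 0.477222] / 0.820499 = 1.059860
d₂ = d₁ − σ√T = 1.059860 − 0.820499 = 0.239361
N(d₁) = 0.855396,  N(d₂) = 0.594587,  e^(−rT) = 0.868826
E₀ = V₀·N(d₁) − D·e^(−rT)·N(d₂)
   = 599.1772·0.855396 − 404.7076·0.868826·0.594587 = 303.464654
B₀ = V₀ − E₀ = 599.1772 − 303.464654 = 295.712546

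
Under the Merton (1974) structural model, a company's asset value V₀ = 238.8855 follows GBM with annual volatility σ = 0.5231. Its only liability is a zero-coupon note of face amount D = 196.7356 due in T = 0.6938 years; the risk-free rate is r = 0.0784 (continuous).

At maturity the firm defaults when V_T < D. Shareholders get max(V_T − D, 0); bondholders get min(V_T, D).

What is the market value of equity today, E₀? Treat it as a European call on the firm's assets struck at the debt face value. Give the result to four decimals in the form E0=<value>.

d₁ = [ln(V₀/D) + (r + σ²/2)T] / (σ√T)
   = [ln(238.8855/196.7356) + (0.0784 + 0.5·0.5231²)·0.6938] / (0.5231·√0.6938)
   = [0.194124 + 0.149317] / 0.435714 = 0.788225
d₂ = d₁ − σ√T = 0.788225 − 0.435714 = 0.352511
N(d₁) = 0.784718,  N(d₂) = 0.637772,  e^(−rT) = 0.947059
E₀ = V₀·N(d₁) − D·e^(−rT)·N(d₂)
   = 238.8855·0.784718 − 196.7356·0.947059·0.637772 = 68.627742

E0=68.6277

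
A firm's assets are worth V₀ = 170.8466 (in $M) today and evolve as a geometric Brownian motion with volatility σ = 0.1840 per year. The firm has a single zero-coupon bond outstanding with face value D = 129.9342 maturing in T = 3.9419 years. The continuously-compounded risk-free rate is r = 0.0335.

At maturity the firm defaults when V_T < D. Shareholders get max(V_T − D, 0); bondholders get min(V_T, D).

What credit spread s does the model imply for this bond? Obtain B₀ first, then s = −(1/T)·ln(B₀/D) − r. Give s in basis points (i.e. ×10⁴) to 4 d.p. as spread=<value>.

d₁ = [ln(V₀/D) + (r + σ²/2)T] / (σ√T)
   = [ln(170.8466/129.9342) + (0.0335 + 0.5·0.1840²)·3.9419] / (0.1840·√3.9419)
   = [0.273738 + 0.198782] / 0.365318 = 1.293450
d₂ = d₁ − σ√T = 1.293450 − 0.365318 = 0.928132
N(d₁) = 0.902072,  N(d₂) = 0.823331,  e^(−rT) = 0.876294
E₀ = V₀·N(d₁) − D·e^(−rT)·N(d₂)
   = 170.8466·0.902072 − 129.9342·0.876294·0.823331 = 60.371105
B₀ = V₀ − E₀ = 170.8466 − 60.371105 = 110.475495
spread = −(1/T)·ln(B₀/D) − r = −(1/3.9419)·ln(110.475495/129.9342) − 0.0335 = 0.00765641
in basis points: 0.00765641 × 10⁴ = 76.5641 bp

spread=76.5641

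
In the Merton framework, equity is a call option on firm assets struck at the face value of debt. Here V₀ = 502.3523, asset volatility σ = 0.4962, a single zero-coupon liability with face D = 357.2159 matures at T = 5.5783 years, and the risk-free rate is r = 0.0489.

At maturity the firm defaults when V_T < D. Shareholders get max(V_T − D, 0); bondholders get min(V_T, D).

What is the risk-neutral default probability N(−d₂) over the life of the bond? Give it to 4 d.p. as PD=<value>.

PD=0.5248

d₁ = [ln(V₀/D) + (r + σ²/2)T] / (σ√T)
   = [ln(502.3523/357.2159) + (0.0489 + 0.5·0.4962²)·5.5783] / (0.4962·√5.5783)
   = [0.340961 + 0.959508] / 1.171946 = 1.109666
d₂ = d₁ − σ√T = 1.109666 − 1.171946 = -0.062280
risk-neutral PD = N(−d₂) = N(0.062280) = 0.524830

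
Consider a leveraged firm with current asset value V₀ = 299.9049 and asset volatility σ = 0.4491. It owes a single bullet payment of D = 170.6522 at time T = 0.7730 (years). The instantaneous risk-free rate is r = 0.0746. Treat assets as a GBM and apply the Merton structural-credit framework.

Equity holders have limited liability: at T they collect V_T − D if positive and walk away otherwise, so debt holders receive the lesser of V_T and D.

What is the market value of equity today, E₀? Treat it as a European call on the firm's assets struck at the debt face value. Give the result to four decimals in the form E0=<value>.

E0=140.9287

d₁ = [ln(V₀/D) + (r + σ²/2)T] / (σ√T)
   = [ln(299.9049/170.6522) + (0.0746 + 0.5·0.4491²)·0.7730] / (0.4491·√0.7730)
   = [0.563838 + 0.135619] / 0.394851 = 1.771448
d₂ = d₁ − σ√T = 1.771448 − 0.394851 = 1.376597
N(d₁) = 0.961757,  N(d₂) = 0.915682,  e^(−rT) = 0.943965
E₀ = V₀·N(d₁) − D·e^(−rT)·N(d₂)
   = 299.9049·0.961757 − 170.6522·0.943965·0.915682 = 140.928663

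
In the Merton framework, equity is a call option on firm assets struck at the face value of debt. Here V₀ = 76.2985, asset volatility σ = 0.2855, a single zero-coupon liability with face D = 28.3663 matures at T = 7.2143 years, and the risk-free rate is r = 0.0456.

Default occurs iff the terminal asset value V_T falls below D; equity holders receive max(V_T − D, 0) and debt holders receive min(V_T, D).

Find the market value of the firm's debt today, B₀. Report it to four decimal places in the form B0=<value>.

B0=19.9146

d₁ = [ln(V₀/D) + (r + σ²/2)T] / (σ√T)
   = [ln(76.2985/28.3663) + (0.0456 + 0.5·0.2855²)·7.2143] / (0.2855·√7.2143)
   = [0.989451 + 0.622992] / 0.766837 = 2.102719
d₂ = d₁ − σ√T = 2.102719 − 0.766837 = 1.335882
N(d₁) = 0.982255,  N(d₂) = 0.909206,  e^(−rT) = 0.719663
E₀ = V₀·N(d₁) − D·e^(−rT)·N(d₂)
   = 76.2985·0.982255 − 28.3663·0.719663·0.909206 = 56.383875
B₀ = V₀ − E₀ = 76.2985 − 56.383875 = 19.914625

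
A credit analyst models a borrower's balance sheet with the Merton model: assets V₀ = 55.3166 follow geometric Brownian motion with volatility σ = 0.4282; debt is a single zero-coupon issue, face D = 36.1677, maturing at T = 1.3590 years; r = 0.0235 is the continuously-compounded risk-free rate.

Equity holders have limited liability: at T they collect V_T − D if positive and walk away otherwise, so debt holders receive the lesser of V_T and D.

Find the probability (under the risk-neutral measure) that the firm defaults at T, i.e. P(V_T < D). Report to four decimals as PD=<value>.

d₁ = [ln(V₀/D) + (r + σ²/2)T] / (σ√T)
   = [ln(55.3166/36.1677) + (0.0235 + 0.5·0.4282²)·1.3590] / (0.4282·√1.3590)
   = [0.424907 + 0.156526] / 0.499179 = 1.164778
d₂ = d₁ − σ√T = 1.164778 − 0.499179 = 0.665599
risk-neutral PD = N(−d₂) = N(-0.665599) = 0.252834

PD=0.2528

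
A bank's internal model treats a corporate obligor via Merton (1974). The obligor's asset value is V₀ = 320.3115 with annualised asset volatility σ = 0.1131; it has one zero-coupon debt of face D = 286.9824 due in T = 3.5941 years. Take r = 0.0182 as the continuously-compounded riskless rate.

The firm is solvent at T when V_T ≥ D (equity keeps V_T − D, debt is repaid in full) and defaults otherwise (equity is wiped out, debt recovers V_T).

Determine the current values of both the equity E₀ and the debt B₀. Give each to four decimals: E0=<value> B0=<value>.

d₁ = [ln(V₀/D) + (r + σ²/2)T] / (σ√T)
   = [ln(320.3115/286.9824) + (0.0182 + 0.5·0.1131²)·3.5941] / (0.1131·√3.5941)
   = [0.109873 + 0.088400] / 0.214416 = 0.924710
d₂ = d₁ − σ√T = 0.924710 − 0.214416 = 0.710294
N(d₁) = 0.822442,  N(d₂) = 0.761239,  e^(−rT) = 0.936681
E₀ = V₀·N(d₁) − D·e^(−rT)·N(d₂)
   = 320.3115·0.822442 − 286.9824·0.936681·0.761239 = 58.808142
B₀ = V₀ − E₀ = 320.3115 − 58.808142 = 261.503358

E0=58.8081 B0=261.5034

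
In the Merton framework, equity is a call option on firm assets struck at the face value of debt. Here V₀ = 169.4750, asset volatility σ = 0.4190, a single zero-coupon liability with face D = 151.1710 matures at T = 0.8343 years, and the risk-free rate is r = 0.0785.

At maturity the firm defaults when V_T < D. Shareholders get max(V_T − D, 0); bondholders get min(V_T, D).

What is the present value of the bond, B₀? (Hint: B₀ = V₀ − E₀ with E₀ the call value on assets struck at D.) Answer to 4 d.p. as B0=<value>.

B0=129.4108

d₁ = [ln(V₀/D) + (r + σ²/2)T] / (σ√T)
   = [ln(169.4750/151.1710) + (0.0785 + 0.5·0.4190²)·0.8343] / (0.4190·√0.8343)
   = [0.114294 + 0.138728] / 0.382715 = 0.661123
d₂ = d₁ − σ√T = 0.661123 − 0.382715 = 0.278409
N(d₁) = 0.745733,  N(d₂) = 0.609651,  e^(−rT) = 0.936606
E₀ = V₀·N(d₁) − D·e^(−rT)·N(d₂)
   = 169.4750·0.745733 − 151.1710·0.936606·0.609651 = 40.064151
B₀ = V₀ − E₀ = 169.4750 − 40.064151 = 129.410849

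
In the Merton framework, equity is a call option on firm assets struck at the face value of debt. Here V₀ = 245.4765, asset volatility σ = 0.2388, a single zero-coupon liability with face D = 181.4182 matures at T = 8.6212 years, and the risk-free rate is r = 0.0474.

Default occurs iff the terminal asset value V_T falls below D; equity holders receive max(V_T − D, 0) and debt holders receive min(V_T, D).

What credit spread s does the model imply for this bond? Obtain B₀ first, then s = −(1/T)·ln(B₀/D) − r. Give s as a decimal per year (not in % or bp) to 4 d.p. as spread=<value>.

d₁ = [ln(V₀/D) + (r + σ²/2)T] / (σ√T)
   = [ln(245.4765/181.4182) + (0.0474 + 0.5·0.2388²)·8.6212] / (0.2388·√8.6212)
   = [0.302396 + 0.654459] / 0.701162 = 1.364671
d₂ = d₁ − σ√T = 1.364671 − 0.701162 = 0.663509
N(d₁) = 0.913822,  N(d₂) = 0.746498,  e^(−rT) = 0.664550
E₀ = V₀·N(d₁) − D·e^(−rT)·N(d₂)
   = 245.4765·0.913822 − 181.4182·0.664550·0.746498 = 134.322875
B₀ = V₀ − E₀ = 245.4765 − 134.322875 = 111.153625
spread = −(1/T)·ln(B₀/D) − r = −(1/8.6212)·ln(111.153625/181.4182) − 0.0474 = 0.00942406

spread=0.0094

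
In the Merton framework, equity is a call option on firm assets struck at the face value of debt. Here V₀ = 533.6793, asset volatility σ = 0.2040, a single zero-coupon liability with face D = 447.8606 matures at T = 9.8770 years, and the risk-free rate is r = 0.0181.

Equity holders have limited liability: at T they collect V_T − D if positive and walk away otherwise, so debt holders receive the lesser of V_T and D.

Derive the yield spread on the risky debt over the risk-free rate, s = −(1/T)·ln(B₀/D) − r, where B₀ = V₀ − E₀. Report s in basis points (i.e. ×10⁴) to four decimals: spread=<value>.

d₁ = [ln(V₀/D) + (r + σ²/2)T] / (σ√T)
   = [ln(533.6793/447.8606) + (0.0181 + 0.5·0.2040²)·9.8770] / (0.2040·√9.8770)
   = [0.175313 + 0.384294] / 0.641125 = 0.872852
d₂ = d₁ − σ√T = 0.872852 − 0.641125 = 0.231727
N(d₁) = 0.808628,  N(d₂) = 0.591625,  e^(−rT) = 0.836295
E₀ = V₀·N(d₁) − D·e^(−rT)·N(d₂)
   = 533.6793·0.808628 − 447.8606·0.836295·0.591625 = 209.958718
B₀ = V₀ − E₀ = 533.6793 − 209.958718 = 323.720582
spread = −(1/T)·ln(B₀/D) − r = −(1/9.8770)·ln(323.720582/447.8606) − 0.0181 = 0.01476436
in basis points: 0.01476436 × 10⁴ = 147.6436 bp

spread=147.6436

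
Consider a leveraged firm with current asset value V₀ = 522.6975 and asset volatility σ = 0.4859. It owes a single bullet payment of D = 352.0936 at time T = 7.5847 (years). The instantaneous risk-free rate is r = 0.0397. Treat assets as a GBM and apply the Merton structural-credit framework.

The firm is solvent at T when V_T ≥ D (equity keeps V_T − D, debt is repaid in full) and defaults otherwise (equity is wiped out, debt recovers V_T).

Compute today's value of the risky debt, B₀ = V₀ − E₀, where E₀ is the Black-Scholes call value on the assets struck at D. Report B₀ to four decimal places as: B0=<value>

B0=176.0947

d₁ = [ln(V₀/D) + (r + σ²/2)T] / (σ√T)
   = [ln(522.6975/352.0936) + (0.0397 + 0.5·0.4859²)·7.5847] / (0.4859·√7.5847)
   = [0.395106 + 1.196482] / 1.338185 = 1.189363
d₂ = d₁ − σ√T = 1.189363 − 1.338185 = -0.148822
N(d₁) = 0.882852,  N(d₂) = 0.440847,  e^(−rT) = 0.739994
E₀ = V₀·N(d₁) − D·e^(−rT)·N(d₂)
   = 522.6975·0.882852 − 352.0936·0.739994·0.440847 = 346.602781
B₀ = V₀ − E₀ = 522.6975 − 346.602781 = 176.094719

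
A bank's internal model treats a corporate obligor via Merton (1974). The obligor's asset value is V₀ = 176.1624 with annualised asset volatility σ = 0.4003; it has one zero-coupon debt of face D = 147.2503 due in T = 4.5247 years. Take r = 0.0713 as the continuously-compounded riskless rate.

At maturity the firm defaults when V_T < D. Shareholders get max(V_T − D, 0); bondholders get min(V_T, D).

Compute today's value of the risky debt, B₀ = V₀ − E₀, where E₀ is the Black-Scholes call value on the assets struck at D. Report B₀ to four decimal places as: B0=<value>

d₁ = [ln(V₀/D) + (r + σ²/2)T] / (σ√T)
   = [ln(176.1624/147.2503) + (0.0713 + 0.5·0.4003²)·4.5247] / (0.4003·√4.5247)
   = [0.179272 + 0.685130] / 0.851492 = 1.015163
d₂ = d₁ − σ√T = 1.015163 − 0.851492 = 0.163671
N(d₁) = 0.844986,  N(d₂) = 0.565005,  e^(−rT) = 0.724255
E₀ = V₀·N(d₁) − D·e^(−rT)·N(d₂)
   = 176.1624·0.844986 − 147.2503·0.724255·0.565005 = 88.598757
B₀ = V₀ − E₀ = 176.1624 − 88.598757 = 87.563643

B0=87.5636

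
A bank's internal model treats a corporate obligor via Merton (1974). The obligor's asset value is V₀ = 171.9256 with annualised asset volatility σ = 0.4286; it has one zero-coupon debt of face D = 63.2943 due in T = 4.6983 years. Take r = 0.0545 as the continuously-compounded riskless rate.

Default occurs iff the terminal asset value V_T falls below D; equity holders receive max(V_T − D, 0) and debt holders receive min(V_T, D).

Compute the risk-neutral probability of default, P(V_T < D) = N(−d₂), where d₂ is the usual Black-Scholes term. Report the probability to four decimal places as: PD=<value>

d₁ = [ln(V₀/D) + (r + σ²/2)T] / (σ√T)
   = [ln(171.9256/63.2943) + (0.0545 + 0.5·0.4286²)·4.6983] / (0.4286·√4.6983)
   = [0.999267 + 0.687591] / 0.929015 = 1.815750
d₂ = d₁ − σ√T = 1.815750 − 0.929015 = 0.886735
risk-neutral PD = N(−d₂) = N(-0.886735) = 0.187611

PD=0.1876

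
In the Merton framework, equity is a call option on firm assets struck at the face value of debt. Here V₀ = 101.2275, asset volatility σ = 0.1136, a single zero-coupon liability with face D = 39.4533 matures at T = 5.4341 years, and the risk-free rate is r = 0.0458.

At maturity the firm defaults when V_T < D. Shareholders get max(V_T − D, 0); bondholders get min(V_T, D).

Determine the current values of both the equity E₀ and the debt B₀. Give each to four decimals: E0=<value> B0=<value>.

d₁ = [ln(V₀/D) + (r + σ²/2)T] / (σ√T)
   = [ln(101.2275/39.4533) + (0.0458 + 0.5·0.1136²)·5.4341] / (0.1136·√5.4341)
   = [0.942253 + 0.283945] / 0.264815 = 4.630399
d₂ = d₁ − σ√T = 4.630399 − 0.264815 = 4.365585
N(d₁) = 0.999998,  N(d₂) = 0.999994,  e^(−rT) = 0.779672
E₀ = V₀·N(d₁) − D·e^(−rT)·N(d₂)
   = 101.2275·0.999998 − 39.4533·0.779672·0.999994 = 70.466871
B₀ = V₀ − E₀ = 101.2275 − 70.466871 = 30.760629

E0=70.4669 B0=30.7606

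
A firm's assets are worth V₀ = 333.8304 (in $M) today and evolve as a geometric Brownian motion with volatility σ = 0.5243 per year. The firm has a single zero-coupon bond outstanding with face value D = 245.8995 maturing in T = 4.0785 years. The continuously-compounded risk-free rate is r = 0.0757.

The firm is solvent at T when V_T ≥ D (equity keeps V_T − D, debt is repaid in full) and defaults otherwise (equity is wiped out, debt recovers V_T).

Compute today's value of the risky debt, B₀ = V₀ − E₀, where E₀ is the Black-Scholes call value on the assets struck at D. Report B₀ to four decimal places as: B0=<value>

d₁ = [ln(V₀/D) + (r + σ²/2)T] / (σ√T)
   = [ln(333.8304/245.8995) + (0.0757 + 0.5·0.5243²)·4.0785] / (0.5243·√4.0785)
   = [0.305710 + 0.869313] / 1.058839 = 1.109727
d₂ = d₁ − σ√T = 1.109727 − 1.058839 = 0.050888
N(d₁) = 0.866442,  N(d₂) = 0.520293,  e^(−rT) = 0.734370
E₀ = V₀·N(d₁) − D·e^(−rT)·N(d₂)
   = 333.8304·0.866442 − 245.8995·0.734370·0.520293 = 195.289535
B₀ = V₀ − E₀ = 333.8304 − 195.289535 = 138.540865

B0=138.5409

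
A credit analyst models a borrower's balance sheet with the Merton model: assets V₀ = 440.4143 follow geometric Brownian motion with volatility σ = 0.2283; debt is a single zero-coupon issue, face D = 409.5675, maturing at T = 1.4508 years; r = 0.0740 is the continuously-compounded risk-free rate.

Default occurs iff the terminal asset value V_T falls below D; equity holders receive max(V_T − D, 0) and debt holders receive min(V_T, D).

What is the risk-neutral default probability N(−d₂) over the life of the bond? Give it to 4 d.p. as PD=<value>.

d₁ = [ln(V₀/D) + (r + σ²/2)T] / (σ√T)
   = [ln(440.4143/409.5675) + (0.0740 + 0.5·0.2283²)·1.4508] / (0.2283·√1.4508)
   = [0.072614 + 0.145168] / 0.274985 = 0.791976
d₂ = d₁ − σ√T = 0.791976 − 0.274985 = 0.516991
risk-neutral PD = N(−d₂) = N(-0.516991) = 0.302581

PD=0.3026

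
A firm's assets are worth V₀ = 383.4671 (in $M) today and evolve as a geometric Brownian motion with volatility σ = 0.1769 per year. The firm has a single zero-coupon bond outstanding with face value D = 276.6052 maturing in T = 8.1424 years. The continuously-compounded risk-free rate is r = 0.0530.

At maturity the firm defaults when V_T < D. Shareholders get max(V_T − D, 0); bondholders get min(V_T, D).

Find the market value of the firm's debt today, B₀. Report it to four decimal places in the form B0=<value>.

d₁ = [ln(V₀/D) + (r + σ²/2)T] / (σ√T)
   = [ln(383.4671/276.6052) + (0.0530 + 0.5·0.1769²)·8.1424] / (0.1769·√8.1424)
   = [0.326663 + 0.558950] / 0.504782 = 1.754444
d₂ = d₁ − σ√T = 1.754444 − 0.504782 = 1.249662
N(d₁) = 0.960323,  N(d₂) = 0.894289,  e^(−rT) = 0.649503
E₀ = V₀·N(d₁) − D·e^(−rT)·N(d₂)
   = 383.4671·0.960323 − 276.6052·0.649503·0.894289 = 207.587887
B₀ = V₀ − E₀ = 383.4671 − 207.587887 = 175.879213

B0=175.8792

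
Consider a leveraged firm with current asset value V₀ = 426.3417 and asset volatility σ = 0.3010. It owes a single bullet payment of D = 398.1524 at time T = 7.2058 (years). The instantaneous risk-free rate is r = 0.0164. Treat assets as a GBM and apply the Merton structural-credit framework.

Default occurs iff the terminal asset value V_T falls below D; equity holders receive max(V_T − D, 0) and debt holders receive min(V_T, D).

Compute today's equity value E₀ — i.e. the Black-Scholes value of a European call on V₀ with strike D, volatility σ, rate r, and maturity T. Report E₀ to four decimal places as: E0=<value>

d₁ = [ln(V₀/D) + (r + σ²/2)T] / (σ√T)
   = [ln(426.3417/398.1524) + (0.0164 + 0.5·0.3010²)·7.2058] / (0.3010·√7.2058)
   = [0.068406 + 0.444601] / 0.807993 = 0.634916
d₂ = d₁ − σ√T = 0.634916 − 0.807993 = -0.173077
N(d₁) = 0.737258,  N(d₂) = 0.431295,  e^(−rT) = 0.888540
E₀ = V₀·N(d₁) − D·e^(−rT)·N(d₂)
   = 426.3417·0.737258 − 398.1524·0.888540·0.431295 = 161.742663

E0=161.7427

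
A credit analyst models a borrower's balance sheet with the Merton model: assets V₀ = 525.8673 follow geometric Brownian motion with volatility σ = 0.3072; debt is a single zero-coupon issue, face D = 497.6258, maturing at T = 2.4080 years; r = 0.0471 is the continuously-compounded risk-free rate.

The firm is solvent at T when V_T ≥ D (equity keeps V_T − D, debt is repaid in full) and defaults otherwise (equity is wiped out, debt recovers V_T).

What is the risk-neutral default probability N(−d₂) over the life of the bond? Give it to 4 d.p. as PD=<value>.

d₁ = [ln(V₀/D) + (r + σ²/2)T] / (σ√T)
   = [ln(525.8673/497.6258) + (0.0471 + 0.5·0.3072²)·2.4080] / (0.3072·√2.4080)
   = [0.055201 + 0.227040] / 0.476705 = 0.592067
d₂ = d₁ − σ√T = 0.592067 − 0.476705 = 0.115362
risk-neutral PD = N(−d₂) = N(-0.115362) = 0.454079

PD=0.4541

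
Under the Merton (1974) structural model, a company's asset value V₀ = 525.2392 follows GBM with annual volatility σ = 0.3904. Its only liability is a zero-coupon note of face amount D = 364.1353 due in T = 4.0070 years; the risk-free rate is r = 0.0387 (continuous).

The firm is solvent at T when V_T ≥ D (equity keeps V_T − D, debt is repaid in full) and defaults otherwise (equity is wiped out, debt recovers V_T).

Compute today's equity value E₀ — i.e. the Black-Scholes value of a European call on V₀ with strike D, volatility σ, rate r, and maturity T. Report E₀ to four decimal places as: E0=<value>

d₁ = [ln(V₀/D) + (r + σ²/2)T] / (σ√T)
   = [ln(525.2392/364.1353) + (0.0387 + 0.5·0.3904²)·4.0070] / (0.3904·√4.0070)
   = [0.366328 + 0.460429] / 0.781483 = 1.057933
d₂ = d₁ − σ√T = 1.057933 − 0.781483 = 0.276451
N(d₁) = 0.854957,  N(d₂) = 0.608899,  e^(−rT) = 0.856354
E₀ = V₀·N(d₁) − D·e^(−rT)·N(d₂)
   = 525.2392·0.854957 − 364.1353·0.856354·0.608899 = 259.184695

E0=259.1847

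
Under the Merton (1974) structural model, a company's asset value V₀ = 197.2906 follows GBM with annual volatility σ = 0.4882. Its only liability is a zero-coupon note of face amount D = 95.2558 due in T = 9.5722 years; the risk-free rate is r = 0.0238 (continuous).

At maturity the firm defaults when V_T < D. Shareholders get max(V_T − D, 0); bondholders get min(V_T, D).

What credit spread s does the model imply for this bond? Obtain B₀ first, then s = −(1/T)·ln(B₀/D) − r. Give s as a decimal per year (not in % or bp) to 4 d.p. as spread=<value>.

spread=0.0425

d₁ = [ln(V₀/D) + (r + σ²/2)T] / (σ√T)
   = [ln(197.2906/95.2558) + (0.0238 + 0.5·0.4882²)·9.5722] / (0.4882·√9.5722)
   = [0.728112 + 1.368534] / 1.510441 = 1.388102
d₂ = d₁ − σ√T = 1.388102 − 1.510441 = -0.122339
N(d₁) = 0.917447,  N(d₂) = 0.451315,  e^(−rT) = 0.796269
E₀ = V₀·N(d₁) − D·e^(−rT)·N(d₂)
   = 197.2906·0.917447 − 95.2558·0.796269·0.451315 = 146.771743
B₀ = V₀ − E₀ = 197.2906 − 146.771743 = 50.518857
spread = −(1/T)·ln(B₀/D) − r = −(1/9.5722)·ln(50.518857/95.2558) − 0.0238 = 0.04245637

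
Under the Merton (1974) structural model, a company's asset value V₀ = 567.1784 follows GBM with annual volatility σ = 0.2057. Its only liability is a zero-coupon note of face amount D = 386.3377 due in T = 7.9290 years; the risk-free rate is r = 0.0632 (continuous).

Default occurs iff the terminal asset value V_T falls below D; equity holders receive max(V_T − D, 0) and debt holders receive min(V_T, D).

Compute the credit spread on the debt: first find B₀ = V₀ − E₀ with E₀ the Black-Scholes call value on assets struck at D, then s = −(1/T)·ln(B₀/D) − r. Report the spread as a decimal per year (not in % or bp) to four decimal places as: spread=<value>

spread=0.0031

d₁ = [ln(V₀/D) + (r + σ²/2)T] / (σ√T)
   = [ln(567.1784/386.3377) + (0.0632 + 0.5·0.2057²)·7.9290] / (0.2057·√7.9290)
   = [0.383962 + 0.668861] / 0.579220 = 1.817656
d₂ = d₁ − σ√T = 1.817656 − 0.579220 = 1.238436
N(d₁) = 0.965442,  N(d₂) = 0.892223,  e^(−rT) = 0.605856
E₀ = V₀·N(d₁) − D·e^(−rT)·N(d₂)
   = 567.1784·0.965442 − 386.3377·0.605856·0.892223 = 338.739472
B₀ = V₀ − E₀ = 567.1784 − 338.739472 = 228.438928
spread = −(1/T)·ln(B₀/D) − r = −(1/7.9290)·ln(228.438928/386.3377) − 0.0632 = 0.00306850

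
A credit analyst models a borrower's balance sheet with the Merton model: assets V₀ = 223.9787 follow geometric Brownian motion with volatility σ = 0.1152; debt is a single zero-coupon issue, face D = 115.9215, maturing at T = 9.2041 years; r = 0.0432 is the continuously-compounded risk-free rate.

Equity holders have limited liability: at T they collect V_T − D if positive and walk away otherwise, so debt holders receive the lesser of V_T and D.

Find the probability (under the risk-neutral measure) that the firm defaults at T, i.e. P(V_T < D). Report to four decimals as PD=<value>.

d₁ = [ln(V₀/D) + (r + σ²/2)T] / (σ√T)
   = [ln(223.9787/115.9215) + (0.0432 + 0.5·0.1152²)·9.2041] / (0.1152·√9.2041)
   = [0.658638 + 0.458691] / 0.349497 = 3.196965
d₂ = d₁ − σ√T = 3.196965 − 0.349497 = 2.847468
risk-neutral PD = N(−d₂) = N(-2.847468) = 0.002203

PD=0.0022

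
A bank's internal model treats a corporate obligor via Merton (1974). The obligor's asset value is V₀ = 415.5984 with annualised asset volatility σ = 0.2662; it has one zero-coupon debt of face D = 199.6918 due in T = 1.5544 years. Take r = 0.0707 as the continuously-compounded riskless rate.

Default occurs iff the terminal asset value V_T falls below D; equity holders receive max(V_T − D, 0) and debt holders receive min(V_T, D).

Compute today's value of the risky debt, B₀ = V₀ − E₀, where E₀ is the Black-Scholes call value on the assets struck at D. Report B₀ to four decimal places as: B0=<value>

d₁ = [ln(V₀/D) + (r + σ²/2)T] / (σ√T)
   = [ln(415.5984/199.6918) + (0.0707 + 0.5·0.2662²)·1.5544] / (0.2662·√1.5544)
   = [0.732944 + 0.164970] / 0.331886 = 2.705488
d₂ = d₁ − σ√T = 2.705488 − 0.331886 = 2.373601
N(d₁) = 0.996590,  N(d₂) = 0.991192,  e^(−rT) = 0.895927
E₀ = V₀·N(d₁) − D·e^(−rT)·N(d₂)
   = 415.5984·0.996590 − 199.6918·0.895927·0.991192 = 236.847594
B₀ = V₀ − E₀ = 415.5984 − 236.847594 = 178.750806

B0=178.7508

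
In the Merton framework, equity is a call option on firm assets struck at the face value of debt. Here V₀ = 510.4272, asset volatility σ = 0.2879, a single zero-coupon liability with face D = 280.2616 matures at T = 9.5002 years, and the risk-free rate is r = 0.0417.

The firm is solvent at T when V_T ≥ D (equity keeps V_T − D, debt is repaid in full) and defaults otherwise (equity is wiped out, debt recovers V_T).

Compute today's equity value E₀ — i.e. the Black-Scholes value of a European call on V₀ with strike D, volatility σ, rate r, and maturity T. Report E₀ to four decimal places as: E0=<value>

d₁ = [ln(V₀/D) + (r + σ²/2)T] / (σ√T)
   = [ln(510.4272/280.2616) + (0.0417 + 0.5·0.2879²)·9.5002] / (0.2879·√9.5002)
   = [0.599525 + 0.789877] / 0.887377 = 1.565740
d₂ = d₁ − σ√T = 1.565740 − 0.887377 = 0.678364
N(d₁) = 0.941295,  N(d₂) = 0.751229,  e^(−rT) = 0.672900
E₀ = V₀·N(d₁) − D·e^(−rT)·N(d₂)
   = 510.4272·0.941295 − 280.2616·0.672900·0.751229 = 338.789815

E0=338.7898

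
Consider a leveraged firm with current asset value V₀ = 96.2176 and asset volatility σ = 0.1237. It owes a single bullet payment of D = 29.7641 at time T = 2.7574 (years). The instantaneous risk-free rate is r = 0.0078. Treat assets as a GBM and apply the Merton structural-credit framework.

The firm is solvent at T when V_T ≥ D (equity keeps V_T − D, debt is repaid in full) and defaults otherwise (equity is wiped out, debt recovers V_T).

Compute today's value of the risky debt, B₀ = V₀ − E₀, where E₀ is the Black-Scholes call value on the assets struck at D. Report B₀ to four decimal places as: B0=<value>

d₁ = [ln(V₀/D) + (r + σ²/2)T] / (σ√T)
   = [ln(96.2176/29.7641) + (0.0078 + 0.5·0.1237²)·2.7574] / (0.1237·√2.7574)
   = [1.173309 + 0.042604] / 0.205409 = 5.919474
d₂ = d₁ − σ√T = 5.919474 − 0.205409 = 5.714065
N(d₁) = 1.000000,  N(d₂) = 1.000000,  e^(−rT) = 0.978722
E₀ = V₀·N(d₁) − D·e^(−rT)·N(d₂)
   = 96.2176·1.000000 − 29.7641·0.978722·1.000000 = 67.086823
B₀ = V₀ − E₀ = 96.2176 − 67.086823 = 29.130777

B0=29.1308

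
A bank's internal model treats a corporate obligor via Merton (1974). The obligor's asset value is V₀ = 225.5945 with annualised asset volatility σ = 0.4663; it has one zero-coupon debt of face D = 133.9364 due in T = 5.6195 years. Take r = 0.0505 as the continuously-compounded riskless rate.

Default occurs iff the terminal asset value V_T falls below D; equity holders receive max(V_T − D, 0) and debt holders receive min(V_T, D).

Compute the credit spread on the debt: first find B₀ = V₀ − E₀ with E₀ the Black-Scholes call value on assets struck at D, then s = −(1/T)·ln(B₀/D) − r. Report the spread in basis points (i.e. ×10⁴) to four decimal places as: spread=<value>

d₁ = [ln(V₀/D) + (r + σ²/2)T] / (σ√T)
   = [ln(225.5945/133.9364) + (0.0505 + 0.5·0.4663²)·5.6195] / (0.4663·√5.6195)
   = [0.521374 + 0.894725] / 1.105387 = 1.281089
d₂ = d₁ − σ√T = 1.281089 − 1.105387 = 0.175702
N(d₁) = 0.899919,  N(d₂) = 0.569736,  e^(−rT) = 0.752929
E₀ = V₀·N(d₁) − D·e^(−rT)·N(d₂)
   = 225.5945·0.899919 − 133.9364·0.752929·0.569736 = 145.561949
B₀ = V₀ − E₀ = 225.5945 − 145.561949 = 80.032551
spread = −(1/T)·ln(B₀/D) − r = −(1/5.6195)·ln(80.032551/133.9364) − 0.0505 = 0.04113299
in basis points: 0.04113299 × 10⁴ = 411.3299 bp

spread=411.3299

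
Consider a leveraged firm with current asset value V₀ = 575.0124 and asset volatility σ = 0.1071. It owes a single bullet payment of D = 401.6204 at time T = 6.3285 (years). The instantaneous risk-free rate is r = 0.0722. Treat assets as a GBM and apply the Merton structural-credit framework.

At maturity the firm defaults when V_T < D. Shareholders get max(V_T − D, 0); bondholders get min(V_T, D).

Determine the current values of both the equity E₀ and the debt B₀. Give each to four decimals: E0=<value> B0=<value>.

E0=320.7287 B0=254.2837

d₁ = [ln(V₀/D) + (r + σ²/2)T] / (σ√T)
   = [ln(575.0124/401.6204) + (0.0722 + 0.5·0.1071²)·6.3285] / (0.1071·√6.3285)
   = [0.358884 + 0.493213] / 0.269426 = 3.162636
d₂ = d₁ − σ√T = 3.162636 − 0.269426 = 2.893210
N(d₁) = 0.999218,  N(d₂) = 0.998093,  e^(−rT) = 0.633232
E₀ = V₀·N(d₁) − D·e^(−rT)·N(d₂)
   = 575.0124·0.999218 − 401.6204·0.633232·0.998093 = 320.728713
B₀ = V₀ − E₀ = 575.0124 − 320.728713 = 254.283687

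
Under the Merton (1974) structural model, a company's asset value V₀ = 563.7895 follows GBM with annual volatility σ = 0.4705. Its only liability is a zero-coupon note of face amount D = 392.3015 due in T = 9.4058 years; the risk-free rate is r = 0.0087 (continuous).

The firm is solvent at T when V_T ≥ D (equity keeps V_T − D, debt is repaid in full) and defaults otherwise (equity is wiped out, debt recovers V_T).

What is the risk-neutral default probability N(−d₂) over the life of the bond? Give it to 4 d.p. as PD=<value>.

PD=0.6604

d₁ = [ln(V₀/D) + (r + σ²/2)T] / (σ√T)
   = [ln(563.7895/392.3015) + (0.0087 + 0.5·0.4705²)·9.4058] / (0.4705·√9.4058)
   = [0.362650 + 1.122913] / 1.442971 = 1.029517
d₂ = d₁ − σ√T = 1.029517 − 1.442971 = -0.413454
risk-neutral PD = N(−d₂) = N(0.413454) = 0.660363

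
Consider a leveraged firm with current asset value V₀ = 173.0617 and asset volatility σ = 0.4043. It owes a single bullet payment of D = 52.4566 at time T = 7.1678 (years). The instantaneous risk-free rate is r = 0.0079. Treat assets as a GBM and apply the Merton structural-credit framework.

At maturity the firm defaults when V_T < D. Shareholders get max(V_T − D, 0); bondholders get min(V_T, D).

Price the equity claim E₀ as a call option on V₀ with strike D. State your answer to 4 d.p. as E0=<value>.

E0=129.0861

d₁ = [ln(V₀/D) + (r + σ²/2)T] / (σ√T)
   = [ln(173.0617/52.4566) + (0.0079 + 0.5·0.4043²)·7.1678] / (0.4043·√7.1678)
   = [1.193662 + 0.642445] / 1.082422 = 1.696294
d₂ = d₁ − σ√T = 1.696294 − 1.082422 = 0.613872
N(d₁) = 0.955085,  N(d₂) = 0.730350,  e^(−rT) = 0.944948
E₀ = V₀·N(d₁) − D·e^(−rT)·N(d₂)
   = 173.0617·0.955085 − 52.4566·0.944948·0.730350 = 129.086081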